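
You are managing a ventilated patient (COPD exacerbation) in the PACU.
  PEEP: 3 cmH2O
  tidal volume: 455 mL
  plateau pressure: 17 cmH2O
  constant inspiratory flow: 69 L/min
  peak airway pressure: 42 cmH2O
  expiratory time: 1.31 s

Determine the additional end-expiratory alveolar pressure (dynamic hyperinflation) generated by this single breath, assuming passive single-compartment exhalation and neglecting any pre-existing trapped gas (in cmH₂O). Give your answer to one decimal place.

2.2

Flow: 69 L/min ÷ 60 = 1.15 L/s.
R = (PIP − Pplat)/V̇ = (42 − 17) / 1.15 = 25.0/1.15 = 21.739 cmH2O·s/L.
C = Vt/(Pplat − PEEP) = 455.0 / (17 − 3) = 455.0/14.0 = 32.5 mL/cmH2O.
τ = R × C = 21.739 × 0.0325 L/cmH2O = 0.7065 s.
Fraction remaining = e^(−Te/τ) = e^(−1.31/0.7065) = 0.1566; trapped volume = 455.0 × 0.1566 = 71.253 mL.
Additional alveolar pressure from trapping ≈ V_trapped / C = 71.253 / 32.5 = 2.192 cmH2O.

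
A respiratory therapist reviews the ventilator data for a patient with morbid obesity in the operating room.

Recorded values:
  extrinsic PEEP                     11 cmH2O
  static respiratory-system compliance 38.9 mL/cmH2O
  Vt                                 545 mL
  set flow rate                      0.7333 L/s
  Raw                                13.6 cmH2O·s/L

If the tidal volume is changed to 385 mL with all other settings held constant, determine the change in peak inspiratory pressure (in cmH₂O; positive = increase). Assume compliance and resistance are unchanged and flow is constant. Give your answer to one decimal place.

PIP = Vt/C + R·V̇ + PEEP (constant-flow equation of motion).
Only the elastic term changes: ΔPIP = ΔVt / C = (385 − 545) / 38.9 = -4.113 cmH2O.

-4.1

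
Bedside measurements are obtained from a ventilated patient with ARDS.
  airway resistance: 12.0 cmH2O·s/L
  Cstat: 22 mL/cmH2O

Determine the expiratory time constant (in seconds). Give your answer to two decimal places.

τ = R × C = 12.0 × 22 mL/cmH2O = 12.0 × 0.022 L/cmH2O = 0.264 s.

0.26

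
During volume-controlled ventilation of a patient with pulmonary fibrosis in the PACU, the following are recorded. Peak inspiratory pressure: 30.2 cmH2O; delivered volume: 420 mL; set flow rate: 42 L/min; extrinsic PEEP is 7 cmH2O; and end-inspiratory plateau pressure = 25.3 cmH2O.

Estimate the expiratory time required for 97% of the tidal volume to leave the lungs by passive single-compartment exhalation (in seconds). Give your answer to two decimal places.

0.56

Flow: 42 L/min ÷ 60 = 0.7 L/s.
R = (PIP − Pplat)/V̇ = (30.2 − 25.3) / 0.7 = 4.9/0.7 = 7.0 cmH2O·s/L.
C = Vt/(Pplat − PEEP) = 420.0 / (25.3 − 7) = 420.0/18.3 = 22.951 mL/cmH2O.
τ = R × C = 7.0 × 0.02295 L/cmH2O = 0.1607 s.
t = −τ·ln(1 − 0.97) = −0.1607·ln(0.03) = 0.5635 s.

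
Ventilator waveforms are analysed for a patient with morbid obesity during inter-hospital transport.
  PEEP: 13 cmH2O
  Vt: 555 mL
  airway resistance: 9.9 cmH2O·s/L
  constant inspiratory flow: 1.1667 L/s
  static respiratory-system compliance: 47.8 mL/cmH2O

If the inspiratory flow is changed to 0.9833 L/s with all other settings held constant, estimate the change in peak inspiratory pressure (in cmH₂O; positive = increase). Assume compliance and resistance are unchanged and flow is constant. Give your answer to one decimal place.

-1.8

PIP = Vt/C + R·V̇ + PEEP (constant-flow equation of motion).
Only the resistive term changes: ΔPIP = R × ΔV̇ = 9.9 × (0.9833 − 1.1667) = 9.9 × -0.1834 = -1.816 cmH2O.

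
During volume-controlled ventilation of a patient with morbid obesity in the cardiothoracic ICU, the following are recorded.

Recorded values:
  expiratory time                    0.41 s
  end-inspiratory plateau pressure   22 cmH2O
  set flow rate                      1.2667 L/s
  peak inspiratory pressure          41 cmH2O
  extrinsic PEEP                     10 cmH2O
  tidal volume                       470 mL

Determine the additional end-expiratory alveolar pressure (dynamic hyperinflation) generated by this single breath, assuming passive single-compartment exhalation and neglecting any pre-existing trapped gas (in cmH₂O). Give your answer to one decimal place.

6.0

R = (PIP − Pplat)/V̇ = (41 − 22) / 1.2667 = 19.0/1.2667 = 15.0 cmH2O·s/L.
C = Vt/(Pplat − PEEP) = 470.0 / (22 − 10) = 470.0/12.0 = 39.167 mL/cmH2O.
τ = R × C = 15.0 × 0.03917 L/cmH2O = 0.5876 s.
Fraction remaining = e^(−Te/τ) = e^(−0.41/0.5876) = 0.4977; trapped volume = 470.0 × 0.4977 = 233.92 mL.
Additional alveolar pressure from trapping ≈ V_trapped / C = 233.92 / 39.167 = 5.972 cmH2O.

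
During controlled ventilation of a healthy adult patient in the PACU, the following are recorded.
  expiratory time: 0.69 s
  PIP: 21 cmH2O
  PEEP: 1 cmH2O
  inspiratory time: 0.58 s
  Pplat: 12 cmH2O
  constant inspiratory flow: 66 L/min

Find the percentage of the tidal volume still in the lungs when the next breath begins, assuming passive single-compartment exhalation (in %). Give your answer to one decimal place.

Flow: 66 L/min ÷ 60 = 1.1 L/s.
Vt = flow × Ti = 1.1 L/s × 0.58 s × 1000 mL/L = 638.0 mL.
R = (PIP − Pplat)/V̇ = (21 − 12) / 1.1 = 9.0/1.1 = 8.182 cmH2O·s/L.
C = Vt/(Pplat − PEEP) = 638.0 / (12 − 1) = 638.0/11.0 = 58.0 mL/cmH2O.
τ = R × C = 8.182 × 0.058 L/cmH2O = 0.4746 s.
Fraction remaining at end-expiration = e^(−Te/τ) = e^(−0.69/0.4746) = 0.2337 → 23.37%.

23.4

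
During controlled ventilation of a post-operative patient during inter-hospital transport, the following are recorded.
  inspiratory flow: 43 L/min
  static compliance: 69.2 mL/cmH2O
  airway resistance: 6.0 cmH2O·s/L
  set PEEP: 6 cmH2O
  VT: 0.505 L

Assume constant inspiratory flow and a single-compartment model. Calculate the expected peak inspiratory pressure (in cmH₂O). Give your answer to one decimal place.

Flow: 43 L/min ÷ 60 = 0.7167 L/s.
Equation of motion (constant flow): PIP = Vt/C + R·V̇ + PEEP.
PIP = 505/69.2 + 6.0×0.7167 + 6 = 7.298 + 4.3 + 6 = 17.598 cmH2O.

17.6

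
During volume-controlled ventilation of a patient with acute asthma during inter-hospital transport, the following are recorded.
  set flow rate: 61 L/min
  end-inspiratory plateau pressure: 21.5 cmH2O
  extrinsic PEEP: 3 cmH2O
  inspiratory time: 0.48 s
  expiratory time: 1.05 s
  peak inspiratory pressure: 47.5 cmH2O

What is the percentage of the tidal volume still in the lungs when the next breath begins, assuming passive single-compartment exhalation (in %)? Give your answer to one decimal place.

Flow: 61 L/min ÷ 60 = 1.0167 L/s.
Vt = flow × Ti = 1.0167 L/s × 0.48 s × 1000 mL/L = 488.02 mL.
R = (PIP − Pplat)/V̇ = (47.5 − 21.5) / 1.0167 = 26.0/1.0167 = 25.573 cmH2O·s/L.
C = Vt/(Pplat − PEEP) = 488.02 / (21.5 − 3) = 488.02/18.5 = 26.379 mL/cmH2O.
τ = R × C = 25.573 × 0.02638 L/cmH2O = 0.6746 s.
Fraction remaining at end-expiration = e^(−Te/τ) = e^(−1.05/0.6746) = 0.2109 → 21.09%.

21.1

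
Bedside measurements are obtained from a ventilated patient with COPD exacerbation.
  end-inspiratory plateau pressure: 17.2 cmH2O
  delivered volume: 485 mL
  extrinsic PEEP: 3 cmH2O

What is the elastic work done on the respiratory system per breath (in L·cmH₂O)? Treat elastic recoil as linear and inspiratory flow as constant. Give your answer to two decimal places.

Elastic work ≈ ½ × (Pplat − PEEP) × Vt = 0.5 × (17.2 − 3) × 0.485 L = 0.5 × 14.2 × 0.485 = 3.444 L·cmH2O.

3.44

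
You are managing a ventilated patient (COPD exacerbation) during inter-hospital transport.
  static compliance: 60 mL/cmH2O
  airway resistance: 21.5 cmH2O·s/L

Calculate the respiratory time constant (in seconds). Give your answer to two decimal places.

τ = R × C = 21.5 × 60 mL/cmH2O = 21.5 × 0.060 L/cmH2O = 1.29 s.

1.29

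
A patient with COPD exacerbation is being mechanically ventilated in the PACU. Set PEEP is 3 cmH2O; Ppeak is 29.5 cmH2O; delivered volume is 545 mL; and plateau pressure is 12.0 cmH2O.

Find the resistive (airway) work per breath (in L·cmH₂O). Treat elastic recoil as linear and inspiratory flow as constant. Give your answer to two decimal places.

With constant inspiratory flow the resistive pressure is constant at PIP − Pplat = 29.5 − 12.0 = 17.5 cmH2O, so resistive work = 17.5 × 0.545 = 9.538 L·cmH2O.

9.54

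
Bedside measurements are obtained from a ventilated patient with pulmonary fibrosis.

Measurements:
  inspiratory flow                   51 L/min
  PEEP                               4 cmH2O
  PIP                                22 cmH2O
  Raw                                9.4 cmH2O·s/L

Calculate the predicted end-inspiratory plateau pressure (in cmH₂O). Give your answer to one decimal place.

Flow: 51 L/min ÷ 60 = 0.85 L/s.
Pplat = PIP − Raw × flow = 22 − 9.4 × 0.85 = 22 − 7.99 = 14.01 cmH2O.

14.0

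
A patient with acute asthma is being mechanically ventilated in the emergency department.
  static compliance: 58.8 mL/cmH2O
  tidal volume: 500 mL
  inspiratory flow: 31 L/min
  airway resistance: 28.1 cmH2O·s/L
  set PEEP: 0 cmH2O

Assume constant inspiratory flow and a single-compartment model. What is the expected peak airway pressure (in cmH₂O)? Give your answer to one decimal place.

Flow: 31 L/min ÷ 60 = 0.5167 L/s.
Equation of motion (constant flow): PIP = Vt/C + R·V̇ + PEEP.
PIP = 500/58.8 + 28.1×0.5167 + 0 = 8.503 + 14.519 + 0 = 23.022 cmH2O.

23.0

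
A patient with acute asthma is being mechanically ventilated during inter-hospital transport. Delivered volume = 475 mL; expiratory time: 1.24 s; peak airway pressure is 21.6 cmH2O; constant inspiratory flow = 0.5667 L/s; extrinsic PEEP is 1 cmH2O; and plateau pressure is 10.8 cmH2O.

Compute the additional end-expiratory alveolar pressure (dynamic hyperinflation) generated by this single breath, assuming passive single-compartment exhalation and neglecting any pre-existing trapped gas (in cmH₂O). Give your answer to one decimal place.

2.6

R = (PIP − Pplat)/V̇ = (21.6 − 10.8) / 0.5667 = 10.8/0.5667 = 19.058 cmH2O·s/L.
C = Vt/(Pplat − PEEP) = 475.0 / (10.8 − 1) = 475.0/9.8 = 48.469 mL/cmH2O.
τ = R × C = 19.058 × 0.04847 L/cmH2O = 0.9237 s.
Fraction remaining = e^(−Te/τ) = e^(−1.24/0.9237) = 0.2612; trapped volume = 475.0 × 0.2612 = 124.07 mL.
Additional alveolar pressure from trapping ≈ V_trapped / C = 124.07 / 48.469 = 2.56 cmH2O.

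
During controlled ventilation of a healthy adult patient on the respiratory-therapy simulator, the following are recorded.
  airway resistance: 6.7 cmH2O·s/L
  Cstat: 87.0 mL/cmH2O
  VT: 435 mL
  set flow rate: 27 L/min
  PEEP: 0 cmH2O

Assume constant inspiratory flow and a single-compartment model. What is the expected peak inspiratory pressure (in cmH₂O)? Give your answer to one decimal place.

8.0

Flow: 27 L/min ÷ 60 = 0.45 L/s.
Equation of motion (constant flow): PIP = Vt/C + R·V̇ + PEEP.
PIP = 435/87.0 + 6.7×0.45 + 0 = 5.0 + 3.015 + 0 = 8.015 cmH2O.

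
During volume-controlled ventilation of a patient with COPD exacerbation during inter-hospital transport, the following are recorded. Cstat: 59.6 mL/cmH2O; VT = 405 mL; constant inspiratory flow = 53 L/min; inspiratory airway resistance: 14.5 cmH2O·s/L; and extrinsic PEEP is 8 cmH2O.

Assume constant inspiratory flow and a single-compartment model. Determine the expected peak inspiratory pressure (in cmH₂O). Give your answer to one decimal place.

Flow: 53 L/min ÷ 60 = 0.8833 L/s.
Equation of motion (constant flow): PIP = Vt/C + R·V̇ + PEEP.
PIP = 405/59.6 + 14.5×0.8833 + 8 = 6.795 + 12.808 + 8 = 27.603 cmH2O.

27.6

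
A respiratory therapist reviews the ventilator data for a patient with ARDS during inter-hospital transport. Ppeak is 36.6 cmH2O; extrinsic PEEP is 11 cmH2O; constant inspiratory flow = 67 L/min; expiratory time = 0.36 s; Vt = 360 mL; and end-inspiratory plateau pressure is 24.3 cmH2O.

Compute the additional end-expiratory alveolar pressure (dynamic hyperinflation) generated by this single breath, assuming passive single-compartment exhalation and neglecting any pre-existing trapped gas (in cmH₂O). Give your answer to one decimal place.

Flow: 67 L/min ÷ 60 = 1.1167 L/s.
R = (PIP − Pplat)/V̇ = (36.6 − 24.3) / 1.1167 = 12.3/1.1167 = 11.015 cmH2O·s/L.
C = Vt/(Pplat − PEEP) = 360.0 / (24.3 − 11) = 360.0/13.3 = 27.068 mL/cmH2O.
τ = R × C = 11.015 × 0.02707 L/cmH2O = 0.2982 s.
Fraction remaining = e^(−Te/τ) = e^(−0.36/0.2982) = 0.299; trapped volume = 360.0 × 0.299 = 107.64 mL.
Additional alveolar pressure from trapping ≈ V_trapped / C = 107.64 / 27.068 = 3.977 cmH2O.

4.0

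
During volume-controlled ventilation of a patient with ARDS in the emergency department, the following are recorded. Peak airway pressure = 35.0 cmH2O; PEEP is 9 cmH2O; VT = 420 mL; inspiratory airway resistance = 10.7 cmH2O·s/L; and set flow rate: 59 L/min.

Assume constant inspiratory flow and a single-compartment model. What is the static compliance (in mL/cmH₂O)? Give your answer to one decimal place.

Flow: 59 L/min ÷ 60 = 0.9833 L/s.
Equation of motion (constant flow): PIP = Vt/C + R·V̇ + PEEP.
Vt/C = PIP − R·V̇ − PEEP = 35.0 − 10.7×0.9833 − 9 = 35.0 − 10.521 − 9 = 15.479 cmH2O.
C = Vt / 15.479 = 420 / 15.479 = 27.134 mL/cmH2O.

27.1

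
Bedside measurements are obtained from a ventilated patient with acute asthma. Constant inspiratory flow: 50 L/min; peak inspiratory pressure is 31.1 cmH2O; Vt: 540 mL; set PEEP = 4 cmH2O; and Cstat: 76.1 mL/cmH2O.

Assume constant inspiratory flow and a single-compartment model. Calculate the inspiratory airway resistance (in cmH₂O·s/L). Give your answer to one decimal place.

Flow: 50 L/min ÷ 60 = 0.8333 L/s.
Equation of motion (constant flow): PIP = Vt/C + R·V̇ + PEEP.
R·V̇ = PIP − Vt/C − PEEP = 31.1 − 540/76.1 − 4 = 31.1 − 7.096 − 4 = 20.004 cmH2O.
R = 20.004 / 0.8333 = 24.006 cmH2O·s/L.

24.0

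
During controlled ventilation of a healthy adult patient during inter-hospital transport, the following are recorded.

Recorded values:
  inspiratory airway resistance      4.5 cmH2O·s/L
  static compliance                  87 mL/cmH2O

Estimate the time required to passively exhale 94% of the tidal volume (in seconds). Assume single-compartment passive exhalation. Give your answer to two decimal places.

τ = R × C = 4.5 × 87 mL/cmH2O = 4.5 × 0.087 L/cmH2O = 0.3915 s.
Exhaled fraction f = 1 − e^(−t/τ) → t = −τ·ln(1 − f) = −0.3915·ln(0.06) = 1.101 s.

1.10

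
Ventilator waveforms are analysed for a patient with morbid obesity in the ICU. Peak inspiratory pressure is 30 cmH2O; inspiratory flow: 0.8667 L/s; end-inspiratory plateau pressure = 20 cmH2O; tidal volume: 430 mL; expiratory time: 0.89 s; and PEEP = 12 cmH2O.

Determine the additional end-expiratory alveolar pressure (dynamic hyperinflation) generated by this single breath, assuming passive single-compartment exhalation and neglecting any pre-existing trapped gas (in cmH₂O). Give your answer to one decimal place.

R = (PIP − Pplat)/V̇ = (30 − 20) / 0.8667 = 10.0/0.8667 = 11.538 cmH2O·s/L.
C = Vt/(Pplat − PEEP) = 430.0 / (20 − 12) = 430.0/8.0 = 53.75 mL/cmH2O.
τ = R × C = 11.538 × 0.05375 L/cmH2O = 0.6202 s.
Fraction remaining = e^(−Te/τ) = e^(−0.89/0.6202) = 0.2381; trapped volume = 430.0 × 0.2381 = 102.38 mL.
Additional alveolar pressure from trapping ≈ V_trapped / C = 102.38 / 53.75 = 1.905 cmH2O.

1.9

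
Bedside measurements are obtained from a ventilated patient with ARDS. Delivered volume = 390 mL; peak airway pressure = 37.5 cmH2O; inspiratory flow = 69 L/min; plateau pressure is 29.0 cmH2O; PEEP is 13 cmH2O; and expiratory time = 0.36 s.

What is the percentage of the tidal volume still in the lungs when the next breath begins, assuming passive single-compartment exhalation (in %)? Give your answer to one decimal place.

13.6

Flow: 69 L/min ÷ 60 = 1.15 L/s.
R = (PIP − Pplat)/V̇ = (37.5 − 29.0) / 1.15 = 8.5/1.15 = 7.391 cmH2O·s/L.
C = Vt/(Pplat − PEEP) = 390.0 / (29.0 − 13) = 390.0/16.0 = 24.375 mL/cmH2O.
τ = R × C = 7.391 × 0.02438 L/cmH2O = 0.1802 s.
Fraction remaining at end-expiration = e^(−Te/τ) = e^(−0.36/0.1802) = 0.1356 → 13.56%.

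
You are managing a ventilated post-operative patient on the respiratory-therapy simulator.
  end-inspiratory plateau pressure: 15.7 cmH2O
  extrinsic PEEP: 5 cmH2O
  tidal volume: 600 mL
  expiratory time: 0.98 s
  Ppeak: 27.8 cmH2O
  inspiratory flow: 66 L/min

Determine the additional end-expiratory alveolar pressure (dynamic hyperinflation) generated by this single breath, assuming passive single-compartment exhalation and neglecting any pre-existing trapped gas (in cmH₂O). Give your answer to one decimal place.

2.2

Flow: 66 L/min ÷ 60 = 1.1 L/s.
R = (PIP − Pplat)/V̇ = (27.8 − 15.7) / 1.1 = 12.1/1.1 = 11.0 cmH2O·s/L.
C = Vt/(Pplat − PEEP) = 600.0 / (15.7 − 5) = 600.0/10.7 = 56.075 mL/cmH2O.
τ = R × C = 11.0 × 0.05608 L/cmH2O = 0.6169 s.
Fraction remaining = e^(−Te/τ) = e^(−0.98/0.6169) = 0.2042; trapped volume = 600.0 × 0.2042 = 122.52 mL.
Additional alveolar pressure from trapping ≈ V_trapped / C = 122.52 / 56.075 = 2.185 cmH2O.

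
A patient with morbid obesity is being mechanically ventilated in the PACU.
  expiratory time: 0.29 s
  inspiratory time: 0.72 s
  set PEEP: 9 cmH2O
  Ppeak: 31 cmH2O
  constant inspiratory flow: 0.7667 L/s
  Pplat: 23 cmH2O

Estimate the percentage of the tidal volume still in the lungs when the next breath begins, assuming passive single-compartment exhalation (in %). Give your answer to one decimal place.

49.4

Vt = flow × Ti = 0.7667 L/s × 0.72 s × 1000 mL/L = 552.02 mL.
R = (PIP − Pplat)/V̇ = (31 − 23) / 0.7667 = 8.0/0.7667 = 10.434 cmH2O·s/L.
C = Vt/(Pplat − PEEP) = 552.02 / (23 − 9) = 552.02/14.0 = 39.43 mL/cmH2O.
τ = R × C = 10.434 × 0.03943 L/cmH2O = 0.4114 s.
Fraction remaining at end-expiration = e^(−Te/τ) = e^(−0.29/0.4114) = 0.4942 → 49.42%.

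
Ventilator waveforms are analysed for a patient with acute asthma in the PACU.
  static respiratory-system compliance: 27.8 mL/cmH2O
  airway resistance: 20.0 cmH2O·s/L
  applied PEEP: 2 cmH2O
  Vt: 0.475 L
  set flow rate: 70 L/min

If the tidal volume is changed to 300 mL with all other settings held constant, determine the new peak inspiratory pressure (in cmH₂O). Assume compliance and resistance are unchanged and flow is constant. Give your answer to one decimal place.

Flow: 70 L/min ÷ 60 = 1.1667 L/s.
PIP = Vt/C + R·V̇ + PEEP (constant-flow equation of motion).
Only the elastic term changes: ΔPIP = ΔVt / C = (300 − 475) / 27.8 = -6.295 cmH2O.
Original PIP = 475/27.8 + 20.0×1.1667 + 2 = 42.42 cmH2O; new PIP = 42.42 + (-6.295) = 36.125 cmH2O.

36.1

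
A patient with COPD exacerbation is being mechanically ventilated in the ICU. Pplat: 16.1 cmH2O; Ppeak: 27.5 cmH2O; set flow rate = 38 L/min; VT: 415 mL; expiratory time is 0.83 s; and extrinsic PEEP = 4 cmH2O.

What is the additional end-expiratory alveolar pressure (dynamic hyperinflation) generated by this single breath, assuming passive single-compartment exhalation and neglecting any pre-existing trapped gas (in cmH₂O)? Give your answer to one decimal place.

Flow: 38 L/min ÷ 60 = 0.6333 L/s.
R = (PIP − Pplat)/V̇ = (27.5 − 16.1) / 0.6333 = 11.4/0.6333 = 18.001 cmH2O·s/L.
C = Vt/(Pplat − PEEP) = 415.0 / (16.1 − 4) = 415.0/12.1 = 34.298 mL/cmH2O.
τ = R × C = 18.001 × 0.0343 L/cmH2O = 0.6174 s.
Fraction remaining = e^(−Te/τ) = e^(−0.83/0.6174) = 0.2607; trapped volume = 415.0 × 0.2607 = 108.19 mL.
Additional alveolar pressure from trapping ≈ V_trapped / C = 108.19 / 34.298 = 3.154 cmH2O.

3.2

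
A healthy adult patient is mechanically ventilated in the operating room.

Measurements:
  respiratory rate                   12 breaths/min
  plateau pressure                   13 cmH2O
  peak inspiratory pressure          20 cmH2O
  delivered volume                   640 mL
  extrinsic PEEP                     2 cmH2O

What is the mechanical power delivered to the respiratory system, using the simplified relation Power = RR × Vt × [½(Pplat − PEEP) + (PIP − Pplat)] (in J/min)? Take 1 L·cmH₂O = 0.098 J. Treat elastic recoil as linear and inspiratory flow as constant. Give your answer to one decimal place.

Per-breath work = Vt × [½(Pplat−PEEP) + (PIP−Pplat)] = 0.640 × [0.5×11.0 + 7.0] = 0.640 × 12.5 = 8.0 L·cmH2O.
Power = 12 × 8.0 = 96.0 L·cmH2O/min.
× 0.098 J/(L·cmH2O) → 9.408 J/min.

9.4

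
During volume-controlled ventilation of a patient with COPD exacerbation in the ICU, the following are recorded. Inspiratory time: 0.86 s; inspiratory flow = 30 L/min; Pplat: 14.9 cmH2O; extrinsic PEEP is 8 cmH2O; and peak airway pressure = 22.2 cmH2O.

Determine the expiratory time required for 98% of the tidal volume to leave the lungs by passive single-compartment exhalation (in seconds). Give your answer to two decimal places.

3.56

Flow: 30 L/min ÷ 60 = 0.5 L/s.
Vt = flow × Ti = 0.5 L/s × 0.86 s × 1000 mL/L = 430.0 mL.
R = (PIP − Pplat)/V̇ = (22.2 − 14.9) / 0.5 = 7.3/0.5 = 14.6 cmH2O·s/L.
C = Vt/(Pplat − PEEP) = 430.0 / (14.9 − 8) = 430.0/6.9 = 62.319 mL/cmH2O.
τ = R × C = 14.6 × 0.06232 L/cmH2O = 0.9099 s.
t = −τ·ln(1 − 0.98) = −0.9099·ln(0.02) = 3.56 s.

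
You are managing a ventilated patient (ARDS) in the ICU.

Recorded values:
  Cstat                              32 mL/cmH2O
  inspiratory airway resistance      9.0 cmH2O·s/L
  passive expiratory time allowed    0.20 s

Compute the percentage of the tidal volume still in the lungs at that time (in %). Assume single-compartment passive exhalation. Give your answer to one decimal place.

49.9

τ = R × C = 9.0 × 32 mL/cmH2O = 9.0 × 0.032 L/cmH2O = 0.288 s.
Passive exhalation: V(t)/V₀ = e^(−t/τ) = e^(−0.20/0.288) = 0.4994.
Fraction remaining = 0.4994 → 49.94%.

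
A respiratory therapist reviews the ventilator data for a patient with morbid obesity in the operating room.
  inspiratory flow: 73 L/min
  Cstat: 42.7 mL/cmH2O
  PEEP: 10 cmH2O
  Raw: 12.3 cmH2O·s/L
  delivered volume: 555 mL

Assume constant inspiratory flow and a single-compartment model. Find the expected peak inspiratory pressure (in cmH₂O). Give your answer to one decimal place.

38.0

Flow: 73 L/min ÷ 60 = 1.2167 L/s.
Equation of motion (constant flow): PIP = Vt/C + R·V̇ + PEEP.
PIP = 555/42.7 + 12.3×1.2167 + 10 = 12.998 + 14.965 + 10 = 37.963 cmH2O.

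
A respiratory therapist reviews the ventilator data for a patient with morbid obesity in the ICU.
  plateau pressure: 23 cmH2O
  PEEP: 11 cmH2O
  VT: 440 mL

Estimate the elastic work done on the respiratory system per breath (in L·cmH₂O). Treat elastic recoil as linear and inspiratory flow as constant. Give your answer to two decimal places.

2.64

Elastic work ≈ ½ × (Pplat − PEEP) × Vt = 0.5 × (23 − 11) × 0.440 L = 0.5 × 12.0 × 0.440 = 2.64 L·cmH2O.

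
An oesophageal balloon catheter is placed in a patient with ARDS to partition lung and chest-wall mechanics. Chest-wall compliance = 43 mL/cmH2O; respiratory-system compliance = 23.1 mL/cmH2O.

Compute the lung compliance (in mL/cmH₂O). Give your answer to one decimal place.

1/CL = 1/Crs − 1/Ccw.
1/CL = 1/23.1 − 1/43 = 0.02003.
CL = 49.925 mL/cmH2O.

49.9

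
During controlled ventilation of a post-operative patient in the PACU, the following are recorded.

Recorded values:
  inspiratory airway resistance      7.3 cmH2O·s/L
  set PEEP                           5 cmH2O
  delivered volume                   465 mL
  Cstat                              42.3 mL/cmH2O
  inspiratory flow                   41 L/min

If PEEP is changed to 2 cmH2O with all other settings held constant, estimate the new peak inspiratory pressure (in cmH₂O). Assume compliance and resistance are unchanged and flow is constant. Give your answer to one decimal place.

Flow: 41 L/min ÷ 60 = 0.6833 L/s.
PIP = Vt/C + R·V̇ + PEEP (constant-flow equation of motion).
Only the baseline term changes: ΔPIP = ΔPEEP = 2 − 5 = -3.0 cmH2O.
Original PIP = 465/42.3 + 7.3×0.6833 + 5 = 20.981 cmH2O; new PIP = 20.981 + (-3.0) = 17.981 cmH2O.

18.0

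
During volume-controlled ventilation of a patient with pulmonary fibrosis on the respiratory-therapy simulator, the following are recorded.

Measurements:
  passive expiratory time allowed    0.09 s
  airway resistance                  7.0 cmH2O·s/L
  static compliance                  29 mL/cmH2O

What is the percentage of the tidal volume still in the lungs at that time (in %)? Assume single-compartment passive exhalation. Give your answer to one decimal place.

τ = R × C = 7.0 × 29 mL/cmH2O = 7.0 × 0.029 L/cmH2O = 0.203 s.
Passive exhalation: V(t)/V₀ = e^(−t/τ) = e^(−0.09/0.203) = 0.6419.
Fraction remaining = 0.6419 → 64.19%.

64.2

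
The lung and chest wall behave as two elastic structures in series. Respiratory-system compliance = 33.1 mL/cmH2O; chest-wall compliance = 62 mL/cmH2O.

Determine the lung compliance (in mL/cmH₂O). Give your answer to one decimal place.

71.0

1/CL = 1/Crs − 1/Ccw.
1/CL = 1/33.1 − 1/62 = 0.01408.
CL = 71.023 mL/cmH2O.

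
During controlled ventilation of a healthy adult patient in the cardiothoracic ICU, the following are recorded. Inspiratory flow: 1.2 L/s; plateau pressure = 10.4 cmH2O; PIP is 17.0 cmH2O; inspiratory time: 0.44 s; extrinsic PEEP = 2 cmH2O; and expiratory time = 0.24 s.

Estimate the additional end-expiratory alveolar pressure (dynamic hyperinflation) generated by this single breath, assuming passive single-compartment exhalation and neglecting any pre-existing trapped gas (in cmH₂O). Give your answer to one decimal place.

4.2

Vt = flow × Ti = 1.2 L/s × 0.44 s × 1000 mL/L = 528.0 mL.
R = (PIP − Pplat)/V̇ = (17.0 − 10.4) / 1.2 = 6.6/1.2 = 5.5 cmH2O·s/L.
C = Vt/(Pplat − PEEP) = 528.0 / (10.4 − 2) = 528.0/8.4 = 62.857 mL/cmH2O.
τ = R × C = 5.5 × 0.06286 L/cmH2O = 0.3457 s.
Fraction remaining = e^(−Te/τ) = e^(−0.24/0.3457) = 0.4995; trapped volume = 528.0 × 0.4995 = 263.74 mL.
Additional alveolar pressure from trapping ≈ V_trapped / C = 263.74 / 62.857 = 4.196 cmH2O.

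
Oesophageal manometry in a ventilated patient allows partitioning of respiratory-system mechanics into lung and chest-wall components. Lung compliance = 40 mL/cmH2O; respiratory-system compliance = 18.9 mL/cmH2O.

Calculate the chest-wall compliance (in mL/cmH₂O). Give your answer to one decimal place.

1/Ccw = 1/Crs − 1/CL.
1/Ccw = 1/18.9 − 1/40 = 0.02791.
Ccw = 35.829 mL/cmH2O.

35.8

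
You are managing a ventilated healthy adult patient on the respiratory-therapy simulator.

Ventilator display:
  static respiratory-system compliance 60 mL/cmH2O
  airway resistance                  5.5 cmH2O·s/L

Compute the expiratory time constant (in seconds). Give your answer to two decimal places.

0.33

τ = R × C = 5.5 × 60 mL/cmH2O = 5.5 × 0.060 L/cmH2O = 0.33 s.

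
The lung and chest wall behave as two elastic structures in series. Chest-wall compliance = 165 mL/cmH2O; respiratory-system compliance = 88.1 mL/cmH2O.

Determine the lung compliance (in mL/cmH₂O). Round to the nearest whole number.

189

1/CL = 1/Crs − 1/Ccw.
1/CL = 1/88.1 − 1/165 = 0.00529.
CL = 189.04 mL/cmH2O.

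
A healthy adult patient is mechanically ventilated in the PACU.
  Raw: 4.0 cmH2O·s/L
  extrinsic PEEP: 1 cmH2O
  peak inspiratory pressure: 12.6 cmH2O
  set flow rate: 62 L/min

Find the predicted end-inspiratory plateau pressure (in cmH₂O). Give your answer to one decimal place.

8.5

Flow: 62 L/min ÷ 60 = 1.0333 L/s.
Pplat = PIP − Raw × flow = 12.6 − 4.0 × 1.0333 = 12.6 − 4.133 = 8.467 cmH2O.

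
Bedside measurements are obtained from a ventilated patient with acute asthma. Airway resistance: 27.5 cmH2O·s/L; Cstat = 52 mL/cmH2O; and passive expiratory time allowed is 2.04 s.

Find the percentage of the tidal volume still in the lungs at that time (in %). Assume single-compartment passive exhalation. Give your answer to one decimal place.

τ = R × C = 27.5 × 52 mL/cmH2O = 27.5 × 0.052 L/cmH2O = 1.43 s.
Passive exhalation: V(t)/V₀ = e^(−t/τ) = e^(−2.04/1.43) = 0.2401.
Fraction remaining = 0.2401 → 24.01%.

24.0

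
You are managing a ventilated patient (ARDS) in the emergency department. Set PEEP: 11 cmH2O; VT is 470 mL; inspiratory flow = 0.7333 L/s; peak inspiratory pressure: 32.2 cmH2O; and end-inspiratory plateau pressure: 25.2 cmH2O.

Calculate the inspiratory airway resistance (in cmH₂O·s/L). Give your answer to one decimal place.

Raw = (PIP − Pplat) / flow = (32.2 − 25.2) / 0.7333 = 7.0 / 0.7333 = 9.546 cmH2O·s/L.

9.5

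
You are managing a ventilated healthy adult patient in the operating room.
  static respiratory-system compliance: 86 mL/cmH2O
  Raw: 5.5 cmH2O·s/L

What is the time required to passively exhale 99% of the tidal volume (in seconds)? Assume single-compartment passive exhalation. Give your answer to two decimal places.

2.18

τ = R × C = 5.5 × 86 mL/cmH2O = 5.5 × 0.086 L/cmH2O = 0.473 s.
Exhaled fraction f = 1 − e^(−t/τ) → t = −τ·ln(1 − f) = −0.473·ln(0.01) = 2.178 s.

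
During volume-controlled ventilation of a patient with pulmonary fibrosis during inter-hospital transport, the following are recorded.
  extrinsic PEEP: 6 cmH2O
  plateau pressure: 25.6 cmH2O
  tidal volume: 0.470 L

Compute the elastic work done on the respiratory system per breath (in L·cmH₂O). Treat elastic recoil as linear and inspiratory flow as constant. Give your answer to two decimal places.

4.61

Elastic work ≈ ½ × (Pplat − PEEP) × Vt = 0.5 × (25.6 − 6) × 0.470 L = 0.5 × 19.6 × 0.470 = 4.606 L·cmH2O.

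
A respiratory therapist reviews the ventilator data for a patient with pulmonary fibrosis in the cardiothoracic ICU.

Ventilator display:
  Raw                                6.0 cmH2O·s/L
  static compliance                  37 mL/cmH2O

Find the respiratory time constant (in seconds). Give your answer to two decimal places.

0.22

τ = R × C = 6.0 × 37 mL/cmH2O = 6.0 × 0.037 L/cmH2O = 0.222 s.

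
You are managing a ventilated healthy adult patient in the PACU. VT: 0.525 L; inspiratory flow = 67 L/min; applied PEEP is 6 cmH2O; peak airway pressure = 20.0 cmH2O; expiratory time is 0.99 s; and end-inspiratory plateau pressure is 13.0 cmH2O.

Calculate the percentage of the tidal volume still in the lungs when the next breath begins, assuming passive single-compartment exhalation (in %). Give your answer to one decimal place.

12.2

Flow: 67 L/min ÷ 60 = 1.1167 L/s.
R = (PIP − Pplat)/V̇ = (20.0 − 13.0) / 1.1167 = 7.0/1.1167 = 6.268 cmH2O·s/L.
C = Vt/(Pplat − PEEP) = 525.0 / (13.0 − 6) = 525.0/7.0 = 75.0 mL/cmH2O.
τ = R × C = 6.268 × 0.075 L/cmH2O = 0.4701 s.
Fraction remaining at end-expiration = e^(−Te/τ) = e^(−0.99/0.4701) = 0.1217 → 12.17%.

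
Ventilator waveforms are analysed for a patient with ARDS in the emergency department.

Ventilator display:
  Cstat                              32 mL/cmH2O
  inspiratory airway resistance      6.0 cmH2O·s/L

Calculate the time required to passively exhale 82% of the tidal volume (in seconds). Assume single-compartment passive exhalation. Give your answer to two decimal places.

0.33

τ = R × C = 6.0 × 32 mL/cmH2O = 6.0 × 0.032 L/cmH2O = 0.192 s.
Exhaled fraction f = 1 − e^(−t/τ) → t = −τ·ln(1 − f) = −0.192·ln(0.18) = 0.3292 s.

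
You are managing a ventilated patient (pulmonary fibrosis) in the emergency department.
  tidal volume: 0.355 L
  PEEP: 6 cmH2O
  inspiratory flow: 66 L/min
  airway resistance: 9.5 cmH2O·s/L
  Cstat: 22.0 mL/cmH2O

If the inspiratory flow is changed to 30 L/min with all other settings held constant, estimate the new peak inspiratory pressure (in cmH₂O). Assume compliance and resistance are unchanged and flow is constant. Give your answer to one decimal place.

26.9

Flow: 66 L/min ÷ 60 = 1.1 L/s.
New flow: 30 L/min ÷ 60 = 0.5 L/s.
PIP = Vt/C + R·V̇ + PEEP (constant-flow equation of motion).
Only the resistive term changes: ΔPIP = R × ΔV̇ = 9.5 × (0.5 − 1.1) = 9.5 × -0.6 = -5.7 cmH2O.
Original PIP = 355/22.0 + 9.5×1.1 + 6 = 32.586 cmH2O; new PIP = 32.586 + (-5.7) = 26.886 cmH2O.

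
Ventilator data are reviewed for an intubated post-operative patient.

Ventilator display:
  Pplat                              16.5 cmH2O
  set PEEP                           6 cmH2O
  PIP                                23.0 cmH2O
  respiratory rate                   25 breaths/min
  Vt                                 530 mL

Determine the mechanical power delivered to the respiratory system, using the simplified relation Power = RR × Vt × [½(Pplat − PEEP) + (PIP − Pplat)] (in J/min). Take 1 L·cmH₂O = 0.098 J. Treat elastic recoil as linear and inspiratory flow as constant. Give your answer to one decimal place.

Per-breath work = Vt × [½(Pplat−PEEP) + (PIP−Pplat)] = 0.530 × [0.5×10.5 + 6.5] = 0.530 × 11.75 = 6.228 L·cmH2O.
Power = 25 × 6.228 = 155.7 L·cmH2O/min.
× 0.098 J/(L·cmH2O) → 15.259 J/min.

15.3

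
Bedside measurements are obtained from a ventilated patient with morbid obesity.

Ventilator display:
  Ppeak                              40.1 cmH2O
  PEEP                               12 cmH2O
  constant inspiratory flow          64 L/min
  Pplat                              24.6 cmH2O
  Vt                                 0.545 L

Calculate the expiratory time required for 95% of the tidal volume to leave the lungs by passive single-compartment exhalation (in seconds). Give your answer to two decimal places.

Flow: 64 L/min ÷ 60 = 1.0667 L/s.
R = (PIP − Pplat)/V̇ = (40.1 − 24.6) / 1.0667 = 15.5/1.0667 = 14.531 cmH2O·s/L.
C = Vt/(Pplat − PEEP) = 545.0 / (24.6 − 12) = 545.0/12.6 = 43.254 mL/cmH2O.
τ = R × C = 14.531 × 0.04325 L/cmH2O = 0.6285 s.
t = −τ·ln(1 − 0.95) = −0.6285·ln(0.05) = 1.883 s.

1.88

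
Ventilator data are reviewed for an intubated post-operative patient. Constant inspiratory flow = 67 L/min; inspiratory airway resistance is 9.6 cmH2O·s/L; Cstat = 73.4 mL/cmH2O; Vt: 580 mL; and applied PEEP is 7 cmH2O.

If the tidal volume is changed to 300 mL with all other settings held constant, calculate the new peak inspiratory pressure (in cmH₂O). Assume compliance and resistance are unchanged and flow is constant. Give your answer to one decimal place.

Flow: 67 L/min ÷ 60 = 1.1167 L/s.
PIP = Vt/C + R·V̇ + PEEP (constant-flow equation of motion).
Only the elastic term changes: ΔPIP = ΔVt / C = (300 − 580) / 73.4 = -3.815 cmH2O.
Original PIP = 580/73.4 + 9.6×1.1167 + 7 = 25.622 cmH2O; new PIP = 25.622 + (-3.815) = 21.807 cmH2O.

21.8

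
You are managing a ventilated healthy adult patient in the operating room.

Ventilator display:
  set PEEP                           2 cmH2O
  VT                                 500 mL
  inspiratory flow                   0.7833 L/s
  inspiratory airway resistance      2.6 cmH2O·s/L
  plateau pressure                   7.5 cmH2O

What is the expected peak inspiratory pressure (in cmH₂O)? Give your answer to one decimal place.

9.5

PIP = Pplat + Raw × flow = 7.5 + 2.6 × 0.7833 = 7.5 + 2.037 = 9.537 cmH2O.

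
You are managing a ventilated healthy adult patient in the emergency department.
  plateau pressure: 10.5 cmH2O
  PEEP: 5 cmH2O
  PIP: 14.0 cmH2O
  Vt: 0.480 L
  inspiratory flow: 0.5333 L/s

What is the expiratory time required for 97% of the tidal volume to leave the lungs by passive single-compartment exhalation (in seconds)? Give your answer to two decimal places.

R = (PIP − Pplat)/V̇ = (14.0 − 10.5) / 0.5333 = 3.5/0.5333 = 6.563 cmH2O·s/L.
C = Vt/(Pplat − PEEP) = 480.0 / (10.5 − 5) = 480.0/5.5 = 87.273 mL/cmH2O.
τ = R × C = 6.563 × 0.08727 L/cmH2O = 0.5728 s.
t = −τ·ln(1 − 0.97) = −0.5728·ln(0.03) = 2.009 s.

2.01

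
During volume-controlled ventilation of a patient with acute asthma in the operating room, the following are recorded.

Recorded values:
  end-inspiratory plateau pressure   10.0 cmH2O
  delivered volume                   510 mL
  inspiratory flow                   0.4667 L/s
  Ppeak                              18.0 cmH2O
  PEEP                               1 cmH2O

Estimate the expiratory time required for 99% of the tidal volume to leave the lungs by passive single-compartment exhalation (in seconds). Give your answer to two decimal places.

4.47

R = (PIP − Pplat)/V̇ = (18.0 − 10.0) / 0.4667 = 8.0/0.4667 = 17.142 cmH2O·s/L.
C = Vt/(Pplat − PEEP) = 510.0 / (10.0 − 1) = 510.0/9.0 = 56.667 mL/cmH2O.
τ = R × C = 17.142 × 0.05667 L/cmH2O = 0.9714 s.
t = −τ·ln(1 − 0.99) = −0.9714·ln(0.01) = 4.473 s.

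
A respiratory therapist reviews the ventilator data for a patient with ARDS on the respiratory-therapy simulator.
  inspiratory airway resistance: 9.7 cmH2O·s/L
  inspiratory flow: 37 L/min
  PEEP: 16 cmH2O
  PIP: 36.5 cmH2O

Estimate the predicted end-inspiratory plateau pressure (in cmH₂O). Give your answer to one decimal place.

Flow: 37 L/min ÷ 60 = 0.6167 L/s.
Pplat = PIP − Raw × flow = 36.5 − 9.7 × 0.6167 = 36.5 − 5.982 = 30.518 cmH2O.

30.5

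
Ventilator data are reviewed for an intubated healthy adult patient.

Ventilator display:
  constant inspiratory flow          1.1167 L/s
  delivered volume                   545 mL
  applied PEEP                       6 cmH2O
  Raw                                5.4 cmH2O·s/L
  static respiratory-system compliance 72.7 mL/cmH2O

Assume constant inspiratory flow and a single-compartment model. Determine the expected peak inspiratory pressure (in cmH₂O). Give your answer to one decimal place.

19.5

Equation of motion (constant flow): PIP = Vt/C + R·V̇ + PEEP.
PIP = 545/72.7 + 5.4×1.1167 + 6 = 7.497 + 6.03 + 6 = 19.527 cmH2O.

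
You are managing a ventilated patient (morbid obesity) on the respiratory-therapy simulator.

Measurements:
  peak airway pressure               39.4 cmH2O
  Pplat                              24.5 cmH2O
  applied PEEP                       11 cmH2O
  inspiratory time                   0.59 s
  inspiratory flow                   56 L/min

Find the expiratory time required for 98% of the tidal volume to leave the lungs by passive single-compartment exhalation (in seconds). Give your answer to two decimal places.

Flow: 56 L/min ÷ 60 = 0.9333 L/s.
Vt = flow × Ti = 0.9333 L/s × 0.59 s × 1000 mL/L = 550.65 mL.
R = (PIP − Pplat)/V̇ = (39.4 − 24.5) / 0.9333 = 14.9/0.9333 = 15.965 cmH2O·s/L.
C = Vt/(Pplat − PEEP) = 550.65 / (24.5 − 11) = 550.65/13.5 = 40.789 mL/cmH2O.
τ = R × C = 15.965 × 0.04079 L/cmH2O = 0.6512 s.
t = −τ·ln(1 − 0.98) = −0.6512·ln(0.02) = 2.548 s.

2.55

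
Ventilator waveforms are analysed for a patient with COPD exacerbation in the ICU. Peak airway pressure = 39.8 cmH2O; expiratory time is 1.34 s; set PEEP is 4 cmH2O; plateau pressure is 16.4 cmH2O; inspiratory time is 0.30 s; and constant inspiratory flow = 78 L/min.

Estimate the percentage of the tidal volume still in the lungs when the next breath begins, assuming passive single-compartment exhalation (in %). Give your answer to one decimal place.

9.4

Flow: 78 L/min ÷ 60 = 1.3 L/s.
Vt = flow × Ti = 1.3 L/s × 0.30 s × 1000 mL/L = 390.0 mL.
R = (PIP − Pplat)/V̇ = (39.8 − 16.4) / 1.3 = 23.4/1.3 = 18.0 cmH2O·s/L.
C = Vt/(Pplat − PEEP) = 390.0 / (16.4 − 4) = 390.0/12.4 = 31.452 mL/cmH2O.
τ = R × C = 18.0 × 0.03145 L/cmH2O = 0.5661 s.
Fraction remaining at end-expiration = e^(−Te/τ) = e^(−1.34/0.5661) = 0.09375 → 9.375%.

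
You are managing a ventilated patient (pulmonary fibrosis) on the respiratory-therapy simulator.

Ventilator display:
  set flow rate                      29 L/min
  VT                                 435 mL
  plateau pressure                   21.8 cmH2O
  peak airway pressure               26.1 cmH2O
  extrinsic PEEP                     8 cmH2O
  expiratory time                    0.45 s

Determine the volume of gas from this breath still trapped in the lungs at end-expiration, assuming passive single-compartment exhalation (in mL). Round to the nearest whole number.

Flow: 29 L/min ÷ 60 = 0.4833 L/s.
R = (PIP − Pplat)/V̇ = (26.1 − 21.8) / 0.4833 = 4.3/0.4833 = 8.897 cmH2O·s/L.
C = Vt/(Pplat − PEEP) = 435.0 / (21.8 − 8) = 435.0/13.8 = 31.522 mL/cmH2O.
τ = R × C = 8.897 × 0.03152 L/cmH2O = 0.2804 s.
Fraction remaining = e^(−Te/τ) = e^(−0.45/0.2804) = 0.2009.
Trapped volume = 435.0 × 0.2009 = 87.392 mL.

87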